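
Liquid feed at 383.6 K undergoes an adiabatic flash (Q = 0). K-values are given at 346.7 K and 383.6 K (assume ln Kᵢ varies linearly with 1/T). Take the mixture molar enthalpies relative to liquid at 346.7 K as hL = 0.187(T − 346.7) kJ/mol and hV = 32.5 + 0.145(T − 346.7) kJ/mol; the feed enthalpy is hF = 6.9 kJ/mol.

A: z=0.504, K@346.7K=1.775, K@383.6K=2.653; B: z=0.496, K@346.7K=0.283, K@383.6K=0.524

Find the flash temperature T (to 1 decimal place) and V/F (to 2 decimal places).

Adiabatic flash: solve Rachford–Rice at each trial T, then check hF = ψ·hV(T) + (1−ψ)·hL(T).
  T = 346.7 K: K = (1.775, 0.283), RR gives ψ = 0.063, H_out = 2.045 kJ/mol
  T = 383.6 K: K = (2.653, 0.524), RR gives ψ = 0.759, H_out = 30.384 kJ/mol
  T = 365.1 K: K = (2.191, 0.391), RR gives ψ = 0.411, H_out = 16.476 kJ/mol
  T = 355.9 K: K = (1.977, 0.334), RR gives ψ = 0.249, H_out = 9.725 kJ/mol
  T = 351.3 K: K = (1.875, 0.308), RR gives ψ = 0.161, H_out = 6.064 kJ/mol
  T = 353.6 K: K = (1.926, 0.321), RR gives ψ = 0.206, H_out = 7.930 kJ/mol
Linear interpolation between T = 351.3 (H_out = 6.064) and T = 353.6 (H_out = 7.930) on hF = 6.9 gives T ≈ 352.3 K, at which ψ = 0.18.

T = 352.3 K, V/F = 0.18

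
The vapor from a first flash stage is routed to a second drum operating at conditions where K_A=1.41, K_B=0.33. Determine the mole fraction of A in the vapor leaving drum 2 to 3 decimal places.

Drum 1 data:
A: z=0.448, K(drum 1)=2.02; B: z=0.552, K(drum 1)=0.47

y_A (drum 2) = 0.875

Drum 1:
Let ψ₁ = V/F and solve Σ zᵢ(Kᵢ−1)/(1+ψ₁(Kᵢ−1)) = 0.
Feasibility: ΣzᵢKᵢ = 1.164, Σzᵢ/Kᵢ = 1.396 — both > 1, two phases present.
Binary case is linear: z₁(K₁−1)(1+ψ₁(K₂−1)) + z₂(K₂−1)(1+ψ₁(K₁−1)) = 0
⇒ ψ₁ = [z₁(K₁−1)+z₂(K₂−1)] / [−(K₁−1)(K₂−1)] = 0.1644/0.5406 = 0.304
Drum-1 compositions:
  A: x = 0.342, y = 0.691
  B: x = 0.658, y = 0.309
Drum-2 feed = drum-1 vapor: z₂ = (0.6907, 0.3093).
Drum 2:
Material balance + equilibrium reduce to Σ zᵢ(Kᵢ−1)/(1+ψ₂(Kᵢ−1)) = 0.
g(0) = ΣzᵢKᵢ − 1 = 0.076 and g(1) = 1 − Σzᵢ/Kᵢ = -0.427, so a root lies in (0, 1).
Binary case is linear: z₁(K₁−1)(1+ψ₂(K₂−1)) + z₂(K₂−1)(1+ψ₂(K₁−1)) = 0
⇒ ψ₂ = [z₁(K₁−1)+z₂(K₂−1)] / [−(K₁−1)(K₂−1)] = 0.0760/0.2747 = 0.277
  A: x = 0.620, y = 0.875
  B: x = 0.380, y = 0.125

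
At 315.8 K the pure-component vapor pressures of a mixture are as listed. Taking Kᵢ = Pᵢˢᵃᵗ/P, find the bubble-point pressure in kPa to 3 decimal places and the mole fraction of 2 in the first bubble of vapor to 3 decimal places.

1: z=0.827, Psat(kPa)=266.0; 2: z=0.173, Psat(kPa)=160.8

At the bubble point ψ → 0, so ΣzᵢKᵢ = 1 with Kᵢ = Pᵢˢᵃᵗ/P ⇒ P = ΣzᵢPᵢˢᵃᵗ.
P = 0.827·266.0 + 0.173·160.8 = 247.800 kPa
yᵢ = zᵢPᵢˢᵃᵗ/P ⇒ y_2 = 0.173·160.8/247.800 = 0.112

Pbub = 247.800 kPa, y_2 = 0.112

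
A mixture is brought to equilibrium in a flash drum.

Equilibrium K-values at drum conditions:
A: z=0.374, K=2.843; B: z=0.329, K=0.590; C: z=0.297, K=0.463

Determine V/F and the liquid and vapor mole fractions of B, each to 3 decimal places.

V/F = 0.452, x_B = 0.404, y_B = 0.238

Iterate (Newton) starting at V/F = 0.5:
  V/F = 0.500: g = -0.0290, g' = -0.592 → V/F = 0.451
  V/F = 0.451: g = 0.0005, g' = -0.611 → V/F = 0.452
Converged at V/F = 0.452.
Compositions from xᵢ = zᵢ/(1+V/F(Kᵢ−1)), yᵢ = Kᵢxᵢ:
  A: x = 0.204, y = 0.580
  B: x = 0.404, y = 0.238
  C: x = 0.392, y = 0.182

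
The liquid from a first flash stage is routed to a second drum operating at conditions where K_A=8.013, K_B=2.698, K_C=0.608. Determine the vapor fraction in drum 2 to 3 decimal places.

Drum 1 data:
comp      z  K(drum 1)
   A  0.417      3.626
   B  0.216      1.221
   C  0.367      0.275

V/F (drum 2) = 0.684

Drum 1:
Material balance + equilibrium reduce to Σ zᵢ(Kᵢ−1)/(1+ψ₁(Kᵢ−1)) = 0.
Check two-phase: ΣzᵢKᵢ = 1.877 > 1 and Σzᵢ/Kᵢ = 1.626 > 1, so g(0) = 0.877 > 0 and g(1) = -0.626 < 0.
Newton–Raphson from ψ₁ = 0.5:
  ψ₁ = 0.500: g = 0.0990, g' = -1.021 → ψ₁ = 0.597
Converged at ψ₁ = 0.597.
Drum-1 compositions:
  A: x = 0.162, y = 0.589
  B: x = 0.191, y = 0.233
  C: x = 0.647, y = 0.178
Drum-2 feed = drum-1 liquid: z₂ = (0.1625, 0.1908, 0.6467).
Drum 2:
Material balance + equilibrium reduce to Σ zᵢ(Kᵢ−1)/(1+ψ₂(Kᵢ−1)) = 0.
Check two-phase: ΣzᵢKᵢ = 2.210 > 1 and Σzᵢ/Kᵢ = 1.155 > 1, so g(0) = 1.210 > 0 and g(1) = -0.155 < 0.
Newton–Raphson from ψ₂ = 0.5:
  ψ₂ = 0.500: g = 0.1128, g' = -0.708 → ψ₂ = 0.659
  ψ₂ = 0.659: g = 0.0137, g' = -0.556 → ψ₂ = 0.684
Converged at ψ₂ = 0.684.
  A: x = 0.028, y = 0.225
  B: x = 0.088, y = 0.238
  C: x = 0.884, y = 0.537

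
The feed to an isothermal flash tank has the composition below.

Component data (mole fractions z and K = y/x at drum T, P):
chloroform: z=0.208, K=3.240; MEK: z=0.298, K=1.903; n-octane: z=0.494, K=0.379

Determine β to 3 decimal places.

Newton iteration, β⁰ = 0.5:
  β = 0.500: g = -0.0398, g' = -0.748 → β = 0.447
Converged at β = 0.447.

β = 0.447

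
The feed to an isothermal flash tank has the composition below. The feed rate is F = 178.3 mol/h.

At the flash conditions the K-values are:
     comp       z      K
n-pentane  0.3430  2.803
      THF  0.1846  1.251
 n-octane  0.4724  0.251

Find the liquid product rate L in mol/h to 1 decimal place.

L = 127.1 mol/h

Material balance + equilibrium reduce to Σ zᵢ(Kᵢ−1)/(1+ψ(Kᵢ−1)) = 0.
g(0) = ΣzᵢKᵢ − 1 = 0.3109 and g(1) = 1 − Σzᵢ/Kᵢ = -1.1520, so a root lies in (0, 1).
Newton–Raphson from ψ = 0.34:
  ψ = 0.3400: g = -0.04863, g' = -0.9155 → ψ = 0.2869
  ψ = 0.2869: g = 0.00016, g' = -0.9244 → ψ = 0.2871
Converged at ψ = 0.2871.
Then V = ψ·F = 0.2871·178.3 = 51.2 mol/h and L = F − V = 127.1 mol/h.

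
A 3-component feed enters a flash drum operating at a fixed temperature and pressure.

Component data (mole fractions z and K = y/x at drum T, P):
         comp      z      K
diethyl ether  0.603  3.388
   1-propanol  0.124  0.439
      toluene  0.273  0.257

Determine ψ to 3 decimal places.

ψ = 0.701

Newton iteration, ψ⁰ = 0.5:
  ψ = 0.500: g = 0.2369, g' = -1.171 → ψ = 0.702
  ψ = 0.702: g = -0.0010, g' = -1.245 → ψ = 0.701
Converged at ψ = 0.701.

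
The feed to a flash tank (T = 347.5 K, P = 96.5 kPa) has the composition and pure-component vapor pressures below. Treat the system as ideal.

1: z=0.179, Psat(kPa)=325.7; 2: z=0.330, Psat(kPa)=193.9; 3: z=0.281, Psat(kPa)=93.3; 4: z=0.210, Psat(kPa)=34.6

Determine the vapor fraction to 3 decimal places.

Raoult's law: Kᵢ = Pᵢˢᵃᵗ/P = Pᵢˢᵃᵗ/96.5.
  K_1 = 325.7/96.5 = 3.37513, K_2 = 193.9/96.5 = 2.00933, K_3 = 93.3/96.5 = 0.96684, K_4 = 34.6/96.5 = 0.35855
Rachford–Rice: g(ψ) = Σ zᵢ(Kᵢ−1)/(1+ψ(Kᵢ−1)) = 0.
Check two-phase: ΣzᵢKᵢ = 1.614 > 1 and Σzᵢ/Kᵢ = 1.094 > 1, so g(0) = 0.614 > 0 and g(1) = -0.094 < 0.
Newton–Raphson from ψ = 0.3:
  ψ = 0.300: g = 0.3277, g' = -0.675 → ψ = 0.785
  ψ = 0.785: g = 0.0532, g' = -0.579 → ψ = 0.877
  ψ = 0.877: g = -0.0031, g' = -0.653 → ψ = 0.872
Converged at ψ = 0.872.

ψ = 0.872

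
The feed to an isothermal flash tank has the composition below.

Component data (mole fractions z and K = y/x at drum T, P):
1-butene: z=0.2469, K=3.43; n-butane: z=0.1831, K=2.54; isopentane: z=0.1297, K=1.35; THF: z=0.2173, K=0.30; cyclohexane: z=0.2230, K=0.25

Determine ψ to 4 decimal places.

Rachford–Rice: g(ψ) = Σ zᵢ(Kᵢ−1)/(1+ψ(Kᵢ−1)) = 0.
Feasibility: ΣzᵢKᵢ = 1.6080, Σzᵢ/Kᵢ = 1.8565 — both > 1, two phases present.
Newton–Raphson from ψ = 0.37:
  ψ = 0.3700: g = 0.09897, g' = -1.0271 → ψ = 0.4664
  ψ = 0.4664: g = 0.00133, g' = -1.0106 → ψ = 0.4677
Converged at ψ = 0.4677.

ψ = 0.4677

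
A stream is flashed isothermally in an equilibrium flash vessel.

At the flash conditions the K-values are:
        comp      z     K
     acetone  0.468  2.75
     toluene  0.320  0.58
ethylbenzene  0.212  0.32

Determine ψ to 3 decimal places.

Material balance + equilibrium reduce to Σ zᵢ(Kᵢ−1)/(1+ψ(Kᵢ−1)) = 0.
g(0) = ΣzᵢKᵢ − 1 = 0.540 and g(1) = 1 − Σzᵢ/Kᵢ = -0.384, so a root lies in (0, 1).
Newton–Raphson from ψ = 0.35:
  ψ = 0.350: g = 0.1612, g' = -0.798 → ψ = 0.552
  ψ = 0.552: g = 0.0108, g' = -0.718 → ψ = 0.567
Converged at ψ = 0.567.

ψ = 0.567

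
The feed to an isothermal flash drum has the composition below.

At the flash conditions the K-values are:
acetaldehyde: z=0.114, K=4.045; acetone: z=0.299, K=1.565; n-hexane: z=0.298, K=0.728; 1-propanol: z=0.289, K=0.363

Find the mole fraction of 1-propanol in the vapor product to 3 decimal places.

y_1-propanol = 0.132

Material balance + equilibrium reduce to Σ zᵢ(Kᵢ−1)/(1+ψ(Kᵢ−1)) = 0.
Check two-phase: ΣzᵢKᵢ = 1.251 > 1 and Σzᵢ/Kᵢ = 1.425 > 1, so g(0) = 0.251 > 0 and g(1) = -0.425 < 0.
Newton iteration, ψ⁰ = 0.32:
  ψ = 0.320: g = -0.0011, g' = -0.551 → ψ = 0.318
Converged at ψ = 0.318.
Compositions from xᵢ = zᵢ/(1+ψ(Kᵢ−1)), yᵢ = Kᵢxᵢ:
  acetaldehyde: x = 0.058, y = 0.234
  acetone: x = 0.253, y = 0.397
  n-hexane: x = 0.326, y = 0.237
  1-propanol: x = 0.362, y = 0.132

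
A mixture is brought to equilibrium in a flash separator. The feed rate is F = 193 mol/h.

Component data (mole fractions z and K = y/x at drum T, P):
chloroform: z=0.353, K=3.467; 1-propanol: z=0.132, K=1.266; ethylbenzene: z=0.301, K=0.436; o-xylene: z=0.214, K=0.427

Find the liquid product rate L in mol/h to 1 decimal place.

Let ψ = V/F and solve Σ zᵢ(Kᵢ−1)/(1+ψ(Kᵢ−1)) = 0.
Check two-phase: ΣzᵢKᵢ = 1.614 > 1 and Σzᵢ/Kᵢ = 1.398 > 1, so g(0) = 0.614 > 0 and g(1) = -0.398 < 0.
Newton iteration, ψ⁰ = 0.55:
  ψ = 0.550: g = -0.0250, g' = -0.745 → ψ = 0.516
  ψ = 0.516: g = 0.0002, g' = -0.755 → ψ = 0.517
Converged at ψ = 0.517.
Then V = ψ·F = 0.5166·193 = 99.7 mol/h and L = F − V = 93.3 mol/h.

L = 93.3 mol/h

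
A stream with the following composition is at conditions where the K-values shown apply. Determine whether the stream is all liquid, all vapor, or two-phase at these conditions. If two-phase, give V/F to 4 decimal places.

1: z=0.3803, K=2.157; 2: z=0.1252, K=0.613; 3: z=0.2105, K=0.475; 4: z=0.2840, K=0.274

ΣzᵢKᵢ = 1.0749; Σzᵢ/Kᵢ = 1.8602.
Both exceed 1, so a two-phase solution exists.
Material balance + equilibrium reduce to Σ zᵢ(Kᵢ−1)/(1+ψ(Kᵢ−1)) = 0.
Newton iteration, ψ⁰ = 0.68:
  ψ = 0.6800: g = -0.39859, g' = -0.9182 → ψ = 0.2459
  ψ = 0.2459: g = -0.08890, g' = -0.6298 → ψ = 0.1048
  ψ = 0.1048: g = 0.00184, g' = -0.6657 → ψ = 0.1075
Converged at ψ = 0.1075.

two-phase, V/F = 0.1075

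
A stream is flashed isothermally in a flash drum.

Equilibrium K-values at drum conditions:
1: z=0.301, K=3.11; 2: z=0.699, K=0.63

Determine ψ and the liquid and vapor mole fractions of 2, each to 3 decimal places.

ψ = 0.482, x_2 = 0.851, y_2 = 0.536

Binary case is linear: z₁(K₁−1)(1+ψ(K₂−1)) + z₂(K₂−1)(1+ψ(K₁−1)) = 0
⇒ ψ = [z₁(K₁−1)+z₂(K₂−1)] / [−(K₁−1)(K₂−1)] = 0.3765/0.7807 = 0.482
Compositions from xᵢ = zᵢ/(1+ψ(Kᵢ−1)), yᵢ = Kᵢxᵢ:
  1: x = 0.149, y = 0.464
  2: x = 0.851, y = 0.536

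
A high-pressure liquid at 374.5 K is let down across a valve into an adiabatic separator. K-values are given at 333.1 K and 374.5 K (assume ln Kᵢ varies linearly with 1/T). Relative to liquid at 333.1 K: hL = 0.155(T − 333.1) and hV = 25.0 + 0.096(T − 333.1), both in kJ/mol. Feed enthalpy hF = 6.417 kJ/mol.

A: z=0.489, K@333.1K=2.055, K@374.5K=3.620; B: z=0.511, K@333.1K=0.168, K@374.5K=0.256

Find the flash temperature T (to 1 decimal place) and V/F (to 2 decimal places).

T = 341.1 K, V/F = 0.21

Adiabatic flash: solve Rachford–Rice at each trial T, then check hF = ψ·hV(T) + (1−ψ)·hL(T).
  T = 333.1 K: K = (2.055, 0.168), RR gives ψ = 0.103, H_out = 2.585 kJ/mol
  T = 374.5 K: K = (3.620, 0.256), RR gives ψ = 0.462, H_out = 16.843 kJ/mol
  T = 353.8 K: K = (2.773, 0.210), RR gives ψ = 0.331, H_out = 11.073 kJ/mol
  T = 343.5 K: K = (2.400, 0.189), RR gives ψ = 0.238, H_out = 7.405 kJ/mol
  T = 338.3 K: K = (2.223, 0.178), RR gives ψ = 0.177, H_out = 5.183 kJ/mol
  T = 340.9 K: K = (2.311, 0.183), RR gives ψ = 0.209, H_out = 6.334 kJ/mol
  T = 342.2 K: K = (2.355, 0.186), RR gives ψ = 0.224, H_out = 6.878 kJ/mol
Linear interpolation between T = 340.9 (H_out = 6.334) and T = 342.2 (H_out = 6.878) on hF = 6.417 gives T ≈ 341.1 K, at which ψ = 0.21.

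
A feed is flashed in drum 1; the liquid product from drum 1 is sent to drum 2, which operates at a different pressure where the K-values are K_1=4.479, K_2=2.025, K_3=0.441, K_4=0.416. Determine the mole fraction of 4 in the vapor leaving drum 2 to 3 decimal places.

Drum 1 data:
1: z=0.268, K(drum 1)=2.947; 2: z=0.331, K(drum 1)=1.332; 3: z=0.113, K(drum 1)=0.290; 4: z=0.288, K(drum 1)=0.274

y_4 (drum 2) = 0.221

Drum 1:
Newton iteration, ψ₁⁰ = 0.56:
  ψ₁ = 0.560: g = -0.1432, g' = -0.846 → ψ₁ = 0.391
  ψ₁ = 0.391: g = -0.0093, g' = -0.761 → ψ₁ = 0.379
Converged at ψ₁ = 0.379.
Drum-1 compositions:
  1: x = 0.154, y = 0.455
  2: x = 0.294, y = 0.392
  3: x = 0.155, y = 0.045
  4: x = 0.397, y = 0.109
Drum-2 feed = drum-1 liquid: z₂ = (0.1543, 0.2940, 0.1545, 0.3971).
Drum 2:
Newton iteration, ψ₂⁰ = 0.5:
  ψ₂ = 0.500: g = -0.0523, g' = -0.747 → ψ₂ = 0.430
  ψ₂ = 0.430: g = 0.0008, g' = -0.774 → ψ₂ = 0.431
Converged at ψ₂ = 0.431.
  1: x = 0.062, y = 0.276
  2: x = 0.204, y = 0.413
  3: x = 0.204, y = 0.090
  4: x = 0.531, y = 0.221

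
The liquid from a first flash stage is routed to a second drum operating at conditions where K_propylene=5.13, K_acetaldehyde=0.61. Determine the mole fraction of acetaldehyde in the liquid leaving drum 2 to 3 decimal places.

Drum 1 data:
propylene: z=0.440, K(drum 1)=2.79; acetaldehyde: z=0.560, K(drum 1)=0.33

Drum 1:
Let ψ₁ = V/F and solve Σ zᵢ(Kᵢ−1)/(1+ψ₁(Kᵢ−1)) = 0.
Feasibility: ΣzᵢKᵢ = 1.412, Σzᵢ/Kᵢ = 1.855 — both > 1, two phases present.
Binary case is linear: z₁(K₁−1)(1+ψ₁(K₂−1)) + z₂(K₂−1)(1+ψ₁(K₁−1)) = 0
⇒ ψ₁ = [z₁(K₁−1)+z₂(K₂−1)] / [−(K₁−1)(K₂−1)] = 0.4124/1.1993 = 0.344
Drum-1 compositions:
  propylene: x = 0.272, y = 0.760
  acetaldehyde: x = 0.728, y = 0.240
Drum-2 feed = drum-1 liquid: z₂ = (0.2724, 0.7276).
Drum 2:
Let ψ₂ = V/F and solve Σ zᵢ(Kᵢ−1)/(1+ψ₂(Kᵢ−1)) = 0.
Feasibility: ΣzᵢKᵢ = 1.841, Σzᵢ/Kᵢ = 1.246 — both > 1, two phases present.
Newton iteration, ψ₂⁰ = 0.33:
  ψ₂ = 0.330: g = 0.1503, g' = -0.978 → ψ₂ = 0.484
  ψ₂ = 0.484: g = 0.0254, g' = -0.685 → ψ₂ = 0.521
  ψ₂ = 0.521: g = 0.0008, g' = -0.642 → ψ₂ = 0.522
Converged at ψ₂ = 0.522.
  propylene: x = 0.086, y = 0.443
  acetaldehyde: x = 0.914, y = 0.557

x_acetaldehyde (drum 2) = 0.914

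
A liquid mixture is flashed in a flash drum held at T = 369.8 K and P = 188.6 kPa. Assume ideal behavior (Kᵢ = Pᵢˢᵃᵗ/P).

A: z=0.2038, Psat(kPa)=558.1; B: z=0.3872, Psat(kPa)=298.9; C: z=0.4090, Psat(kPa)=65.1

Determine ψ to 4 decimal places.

ψ = 0.4679

Raoult's law: Kᵢ = Pᵢˢᵃᵗ/P = Pᵢˢᵃᵗ/188.6.
  K_A = 558.1/188.6 = 2.959173, K_B = 298.9/188.6 = 1.584836, K_C = 65.1/188.6 = 0.345175
Let ψ = V/F and solve Σ zᵢ(Kᵢ−1)/(1+ψ(Kᵢ−1)) = 0.
Feasibility: ΣzᵢKᵢ = 1.3579, Σzᵢ/Kᵢ = 1.4981 — both > 1, two phases present.
Newton–Raphson from ψ = 0.5:
  ψ = 0.5000: g = -0.02129, g' = -0.6666 → ψ = 0.4681
  ψ = 0.4681: g = -0.00013, g' = -0.6591 → ψ = 0.4679
Converged at ψ = 0.4679.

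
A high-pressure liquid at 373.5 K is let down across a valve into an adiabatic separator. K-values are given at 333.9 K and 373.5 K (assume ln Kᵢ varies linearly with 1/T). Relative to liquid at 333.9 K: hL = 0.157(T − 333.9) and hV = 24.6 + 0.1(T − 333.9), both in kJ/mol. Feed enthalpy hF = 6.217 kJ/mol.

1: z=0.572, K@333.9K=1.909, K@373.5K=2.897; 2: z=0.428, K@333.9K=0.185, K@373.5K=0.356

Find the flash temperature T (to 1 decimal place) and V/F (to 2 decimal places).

T = 335.0 K, V/F = 0.25

Adiabatic flash: solve Rachford–Rice at each trial T, then check hF = ψ·hV(T) + (1−ψ)·hL(T).
  T = 333.9 K: K = (1.909, 0.185), RR gives ψ = 0.231, H_out = 5.682 kJ/mol
  T = 373.5 K: K = (2.897, 0.356), RR gives ψ = 0.663, H_out = 21.021 kJ/mol
  T = 353.7 K: K = (2.379, 0.261), RR gives ψ = 0.464, H_out = 14.002 kJ/mol
  T = 343.8 K: K = (2.138, 0.221), RR gives ψ = 0.358, H_out = 10.163 kJ/mol
  T = 338.9 K: K = (2.023, 0.203), RR gives ψ = 0.299, H_out = 8.056 kJ/mol
  T = 336.4 K: K = (1.966, 0.194), RR gives ψ = 0.266, H_out = 6.902 kJ/mol
  T = 335.1 K: K = (1.936, 0.189), RR gives ψ = 0.248, H_out = 6.277 kJ/mol
Linear interpolation between T = 333.9 (H_out = 5.682) and T = 335.1 (H_out = 6.277) on hF = 6.217 gives T ≈ 335.0 K, at which ψ = 0.25.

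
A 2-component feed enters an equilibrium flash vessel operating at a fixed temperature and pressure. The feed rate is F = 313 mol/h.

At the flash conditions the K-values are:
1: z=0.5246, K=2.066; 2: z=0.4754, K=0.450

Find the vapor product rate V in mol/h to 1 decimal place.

Rachford–Rice: g(β) = Σ zᵢ(Kᵢ−1)/(1+β(Kᵢ−1)) = 0.
Check two-phase: ΣzᵢKᵢ = 1.2978 > 1 and Σzᵢ/Kᵢ = 1.3104 > 1, so g(0) = 0.2978 > 0 and g(1) = -0.3104 < 0.
Binary case is linear: z₁(K₁−1)(1+β(K₂−1)) + z₂(K₂−1)(1+β(K₁−1)) = 0
⇒ β = [z₁(K₁−1)+z₂(K₂−1)] / [−(K₁−1)(K₂−1)] = 0.29775/0.58630 = 0.5079
Then V = β·F = 0.5079·313 = 159.0 mol/h and L = F − V = 154.0 mol/h.

V = 159.0 mol/h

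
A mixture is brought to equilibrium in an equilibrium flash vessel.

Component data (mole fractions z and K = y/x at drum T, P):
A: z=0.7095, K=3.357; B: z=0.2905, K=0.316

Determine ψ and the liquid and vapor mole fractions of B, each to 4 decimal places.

Let ψ = V/F and solve Σ zᵢ(Kᵢ−1)/(1+ψ(Kᵢ−1)) = 0.
Check two-phase: ΣzᵢKᵢ = 2.4736 > 1 and Σzᵢ/Kᵢ = 1.1307 > 1, so g(0) = 1.4736 > 0 and g(1) = -0.1307 < 0.
Binary case is linear: z₁(K₁−1)(1+ψ(K₂−1)) + z₂(K₂−1)(1+ψ(K₁−1)) = 0
⇒ ψ = [z₁(K₁−1)+z₂(K₂−1)] / [−(K₁−1)(K₂−1)] = 1.47359/1.61219 = 0.9140
Compositions from xᵢ = zᵢ/(1+ψ(Kᵢ−1)), yᵢ = Kᵢxᵢ:
  A: x = 0.2249, y = 0.7551
  B: x = 0.7751, y = 0.2449

ψ = 0.9140, x_B = 0.7751, y_B = 0.2449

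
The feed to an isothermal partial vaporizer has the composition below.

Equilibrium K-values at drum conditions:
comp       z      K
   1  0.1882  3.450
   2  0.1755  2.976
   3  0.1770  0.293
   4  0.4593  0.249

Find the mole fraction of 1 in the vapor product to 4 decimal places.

Material balance + equilibrium reduce to Σ zᵢ(Kᵢ−1)/(1+ψ(Kᵢ−1)) = 0.
Feasibility: ΣzᵢKᵢ = 1.3378, Σzᵢ/Kᵢ = 2.5622 — both > 1, two phases present.
Newton–Raphson from ψ = 0.5:
  ψ = 0.5000: g = -0.36423, g' = -1.2775 → ψ = 0.2149
  ψ = 0.2149: g = -0.01338, g' = -1.3138 → ψ = 0.2047
  ψ = 0.2047: g = 0.00009, g' = -1.3311 → ψ = 0.2048
Converged at ψ = 0.2048.
Compositions from xᵢ = zᵢ/(1+ψ(Kᵢ−1)), yᵢ = Kᵢxᵢ:
  1: x = 0.1253, y = 0.4324
  2: x = 0.1249, y = 0.3718
  3: x = 0.2070, y = 0.0606
  4: x = 0.5428, y = 0.1351

y_1 = 0.4324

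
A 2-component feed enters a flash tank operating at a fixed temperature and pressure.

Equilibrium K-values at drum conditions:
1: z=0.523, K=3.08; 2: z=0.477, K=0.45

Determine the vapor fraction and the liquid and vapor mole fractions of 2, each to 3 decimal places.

ψ = 0.722, x_2 = 0.791, y_2 = 0.356

Material balance + equilibrium reduce to Σ zᵢ(Kᵢ−1)/(1+ψ(Kᵢ−1)) = 0.
Feasibility: ΣzᵢKᵢ = 1.825, Σzᵢ/Kᵢ = 1.230 — both > 1, two phases present.
Newton–Raphson from ψ = 0.5:
  ψ = 0.500: g = 0.1714, g' = -0.818 → ψ = 0.709
  ψ = 0.709: g = 0.0092, g' = -0.757 → ψ = 0.722
Converged at ψ = 0.722.
Compositions from xᵢ = zᵢ/(1+ψ(Kᵢ−1)), yᵢ = Kᵢxᵢ:
  1: x = 0.209, y = 0.644
  2: x = 0.791, y = 0.356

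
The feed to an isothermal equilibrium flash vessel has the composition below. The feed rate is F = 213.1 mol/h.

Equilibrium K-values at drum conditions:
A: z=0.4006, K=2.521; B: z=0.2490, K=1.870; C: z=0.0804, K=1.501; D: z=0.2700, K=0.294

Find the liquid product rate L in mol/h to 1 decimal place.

L = 44.1 mol/h

Rachford–Rice: g(ψ) = Σ zᵢ(Kᵢ−1)/(1+ψ(Kᵢ−1)) = 0.
Feasibility: ΣzᵢKᵢ = 1.6756, Σzᵢ/Kᵢ = 1.2640 — both > 1, two phases present.
Newton iteration, ψ⁰ = 0.5:
  ψ = 0.5000: g = 0.23465, g' = -0.7249 → ψ = 0.8237
  ψ = 0.8237: g = -0.03034, g' = -1.0252 → ψ = 0.7941
  ψ = 0.7941: g = -0.00094, g' = -0.9635 → ψ = 0.7931
Converged at ψ = 0.7931.
Then V = ψ·F = 0.7931·213.1 = 169.0 mol/h and L = F − V = 44.1 mol/h.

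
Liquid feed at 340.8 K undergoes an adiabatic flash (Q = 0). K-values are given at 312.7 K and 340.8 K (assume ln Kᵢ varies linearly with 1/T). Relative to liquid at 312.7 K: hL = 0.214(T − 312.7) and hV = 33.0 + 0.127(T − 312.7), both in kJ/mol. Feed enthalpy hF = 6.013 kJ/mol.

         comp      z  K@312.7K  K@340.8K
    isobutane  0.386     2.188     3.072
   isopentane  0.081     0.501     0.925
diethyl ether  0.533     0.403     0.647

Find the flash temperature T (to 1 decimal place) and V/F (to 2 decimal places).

T = 314.1 K, V/F = 0.17

Adiabatic flash: solve Rachford–Rice at each trial T, then check hF = ψ·hV(T) + (1−ψ)·hL(T).
  T = 312.7 K: K = (2.188, 0.501, 0.403), RR gives ψ = 0.144, H_out = 4.747 kJ/mol
  T = 340.8 K: K = (3.072, 0.925, 0.647), RR gives ψ = 0.891, H_out = 33.240 kJ/mol
  T = 326.8 K: K = (2.613, 0.691, 0.516), RR gives ψ = 0.454, H_out = 17.437 kJ/mol
  T = 319.8 K: K = (2.397, 0.591, 0.458), RR gives ψ = 0.295, H_out = 11.084 kJ/mol
  T = 316.2 K: K = (2.290, 0.544, 0.429), RR gives ψ = 0.219, H_out = 7.893 kJ/mol
  T = 314.4 K: K = (2.237, 0.522, 0.416), RR gives ψ = 0.180, H_out = 6.285 kJ/mol
Linear interpolation between T = 312.7 (H_out = 4.747) and T = 314.4 (H_out = 6.285) on hF = 6.013 gives T ≈ 314.1 K, at which ψ = 0.17.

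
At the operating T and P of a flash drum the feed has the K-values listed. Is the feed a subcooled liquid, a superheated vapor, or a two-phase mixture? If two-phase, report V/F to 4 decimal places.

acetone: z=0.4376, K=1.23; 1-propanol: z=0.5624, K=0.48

ΣzᵢKᵢ = 0.8082; Σzᵢ/Kᵢ = 1.5274.
Since ΣzᵢKᵢ < 1 the mixture is below its bubble point — single liquid phase.

subcooled liquid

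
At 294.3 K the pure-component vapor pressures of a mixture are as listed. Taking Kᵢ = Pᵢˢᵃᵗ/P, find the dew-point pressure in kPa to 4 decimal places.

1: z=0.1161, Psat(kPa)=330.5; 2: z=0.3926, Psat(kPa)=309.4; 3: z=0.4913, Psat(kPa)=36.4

At the dew point ψ → 1, so Σzᵢ/Kᵢ = 1 with Kᵢ = Pᵢˢᵃᵗ/P ⇒ 1/P = Σzᵢ/Pᵢˢᵃᵗ.
1/P = 0.1161/330.5 + 0.3926/309.4 + 0.4913/36.4 = 0.0151174 ⇒ P = 66.1487 kPa

Pdew = 66.1487 kPa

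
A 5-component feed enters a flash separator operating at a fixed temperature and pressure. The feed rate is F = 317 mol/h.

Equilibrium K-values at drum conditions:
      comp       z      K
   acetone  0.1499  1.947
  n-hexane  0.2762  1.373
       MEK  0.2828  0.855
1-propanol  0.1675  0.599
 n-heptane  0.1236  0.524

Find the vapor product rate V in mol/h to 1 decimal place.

V = 120.7 mol/h

Let ψ = V/F and solve Σ zᵢ(Kᵢ−1)/(1+ψ(Kᵢ−1)) = 0.
g(0) = ΣzᵢKᵢ − 1 = 0.0780 and g(1) = 1 − Σzᵢ/Kᵢ = -0.1244, so a root lies in (0, 1).
Iterate (Newton) starting at ψ = 0.41:
  ψ = 0.4100: g = -0.00547, g' = -0.1872 → ψ = 0.3808
Converged at ψ = 0.3808.
Then V = ψ·F = 0.3808·317 = 120.7 mol/h and L = F − V = 196.3 mol/h.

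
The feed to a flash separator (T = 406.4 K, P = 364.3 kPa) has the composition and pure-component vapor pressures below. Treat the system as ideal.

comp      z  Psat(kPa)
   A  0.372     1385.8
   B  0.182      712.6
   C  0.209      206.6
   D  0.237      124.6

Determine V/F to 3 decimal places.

Raoult's law: Kᵢ = Pᵢˢᵃᵗ/P = Pᵢˢᵃᵗ/364.3.
  K_A = 1385.8/364.3 = 3.80401, K_B = 712.6/364.3 = 1.95608, K_C = 206.6/364.3 = 0.56712, K_D = 124.6/364.3 = 0.34203
Material balance + equilibrium reduce to Σ zᵢ(Kᵢ−1)/(1+V/F(Kᵢ−1)) = 0.
Check two-phase: ΣzᵢKᵢ = 1.971 > 1 and Σzᵢ/Kᵢ = 1.252 > 1, so g(0) = 0.971 > 0 and g(1) = -0.252 < 0.
Iterate (Newton) starting at V/F = 0.66:
  V/F = 0.660: g = 0.0703, g' = -0.820 → V/F = 0.746
  V/F = 0.746: g = -0.0007, g' = -0.844 → V/F = 0.745
Converged at V/F = 0.745.

V/F = 0.745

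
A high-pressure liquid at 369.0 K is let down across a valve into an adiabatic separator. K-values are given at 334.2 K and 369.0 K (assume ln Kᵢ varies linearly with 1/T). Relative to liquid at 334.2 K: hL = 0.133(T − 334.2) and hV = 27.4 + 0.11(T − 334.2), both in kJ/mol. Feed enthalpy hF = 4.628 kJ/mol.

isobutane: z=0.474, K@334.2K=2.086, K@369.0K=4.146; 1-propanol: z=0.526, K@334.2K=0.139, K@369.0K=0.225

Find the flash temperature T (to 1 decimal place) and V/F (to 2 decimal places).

T = 338.5 K, V/F = 0.15

Adiabatic flash: solve Rachford–Rice at each trial T, then check hF = ψ·hV(T) + (1−ψ)·hL(T).
  T = 334.2 K: K = (2.086, 0.139), RR gives ψ = 0.066, H_out = 1.813 kJ/mol
  T = 369.0 K: K = (4.146, 0.225), RR gives ψ = 0.444, H_out = 16.450 kJ/mol
  T = 351.6 K: K = (2.991, 0.179), RR gives ψ = 0.313, H_out = 10.770 kJ/mol
  T = 342.9 K: K = (2.509, 0.158), RR gives ψ = 0.215, H_out = 6.995 kJ/mol
  T = 338.5 K: K = (2.288, 0.148), RR gives ψ = 0.148, H_out = 4.619 kJ/mol
  T = 340.7 K: K = (2.397, 0.153), RR gives ψ = 0.183, H_out = 5.858 kJ/mol
Linear interpolation between T = 338.5 (H_out = 4.619) and T = 340.7 (H_out = 5.858) on hF = 4.628 gives T ≈ 338.5 K, at which ψ = 0.15.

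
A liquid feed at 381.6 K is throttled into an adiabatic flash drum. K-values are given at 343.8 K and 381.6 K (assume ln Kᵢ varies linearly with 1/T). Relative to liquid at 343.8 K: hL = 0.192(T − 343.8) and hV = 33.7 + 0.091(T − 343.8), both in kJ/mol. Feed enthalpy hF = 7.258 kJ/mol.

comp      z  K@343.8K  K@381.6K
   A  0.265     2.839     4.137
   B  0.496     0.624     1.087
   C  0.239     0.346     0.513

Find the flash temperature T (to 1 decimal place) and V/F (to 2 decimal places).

Adiabatic flash: solve Rachford–Rice at each trial T, then check hF = ψ·hV(T) + (1−ψ)·hL(T).
  T = 343.8 K: K = (2.839, 0.624, 0.346), RR gives ψ = 0.165, H_out = 5.553 kJ/mol
  T = 381.6 K: K = (4.137, 1.087, 0.513), RR gives ψ = 1.000, H_out = 37.140 kJ/mol
  T = 362.7 K: K = (3.461, 0.836, 0.426), RR gives ψ = 0.522, H_out = 20.236 kJ/mol
  T = 353.2 K: K = (3.141, 0.724, 0.385), RR gives ψ = 0.326, H_out = 12.479 kJ/mol
  T = 348.5 K: K = (2.988, 0.673, 0.365), RR gives ψ = 0.242, H_out = 8.957 kJ/mol
  T = 346.1 K: K = (2.912, 0.648, 0.355), RR gives ψ = 0.202, H_out = 7.209 kJ/mol
Linear interpolation between T = 346.1 (H_out = 7.209) and T = 348.5 (H_out = 8.957) on hF = 7.258 gives T ≈ 346.2 K, at which ψ = 0.20.

T = 346.2 K, V/F = 0.20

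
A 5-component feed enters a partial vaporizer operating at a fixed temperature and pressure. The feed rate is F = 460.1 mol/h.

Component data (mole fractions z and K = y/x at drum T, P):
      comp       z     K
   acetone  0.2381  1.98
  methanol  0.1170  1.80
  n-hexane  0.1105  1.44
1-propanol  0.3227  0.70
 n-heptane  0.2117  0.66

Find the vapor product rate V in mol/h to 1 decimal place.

Rachford–Rice: g(ψ) = Σ zᵢ(Kᵢ−1)/(1+ψ(Kᵢ−1)) = 0.
g(0) = ΣzᵢKᵢ − 1 = 0.2068 and g(1) = 1 − Σzᵢ/Kᵢ = -0.0437, so a root lies in (0, 1).
Iterate (Newton) starting at ψ = 0.5:
  ψ = 0.5000: g = 0.06270, g' = -0.2313 → ψ = 0.7711
  ψ = 0.7711: g = 0.00360, g' = -0.2089 → ψ = 0.7883
  ψ = 0.7883: g = 0.00001, g' = -0.2082 → ψ = 0.7884
Converged at ψ = 0.7884.
Then V = ψ·F = 0.7884·460.1 = 362.7 mol/h and L = F − V = 97.4 mol/h.

V = 362.7 mol/h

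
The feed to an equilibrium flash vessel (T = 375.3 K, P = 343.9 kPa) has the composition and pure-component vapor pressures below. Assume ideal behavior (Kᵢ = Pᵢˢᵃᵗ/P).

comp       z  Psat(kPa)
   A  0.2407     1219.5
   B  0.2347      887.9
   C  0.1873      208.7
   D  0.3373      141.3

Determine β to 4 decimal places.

Raoult's law: Kᵢ = Pᵢˢᵃᵗ/P = Pᵢˢᵃᵗ/343.9.
  K_A = 1219.5/343.9 = 3.546089, K_B = 887.9/343.9 = 2.581855, K_C = 208.7/343.9 = 0.606862, K_D = 141.3/343.9 = 0.410875
Rachford–Rice: g(β) = Σ zᵢ(Kᵢ−1)/(1+β(Kᵢ−1)) = 0.
g(0) = ΣzᵢKᵢ − 1 = 0.7118 and g(1) = 1 − Σzᵢ/Kᵢ = -0.2883, so a root lies in (0, 1).
Newton–Raphson from β = 0.54:
  β = 0.5400: g = 0.07338, g' = -0.7459 → β = 0.6384
  β = 0.6384: g = 0.00136, g' = -0.7241 → β = 0.6403
Converged at β = 0.6403.

β = 0.6403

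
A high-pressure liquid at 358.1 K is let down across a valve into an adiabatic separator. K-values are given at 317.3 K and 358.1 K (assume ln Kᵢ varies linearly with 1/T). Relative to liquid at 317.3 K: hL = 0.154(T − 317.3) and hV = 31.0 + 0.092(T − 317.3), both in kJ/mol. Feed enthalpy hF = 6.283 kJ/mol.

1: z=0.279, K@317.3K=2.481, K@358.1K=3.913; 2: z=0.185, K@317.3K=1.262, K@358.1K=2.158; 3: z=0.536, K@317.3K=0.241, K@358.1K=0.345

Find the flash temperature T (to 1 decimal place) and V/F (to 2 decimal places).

Adiabatic flash: solve Rachford–Rice at each trial T, then check hF = ψ·hV(T) + (1−ψ)·hL(T).
  T = 317.3 K: K = (2.481, 1.262, 0.241), RR gives ψ = 0.061, H_out = 1.894 kJ/mol
  T = 358.1 K: K = (3.913, 2.158, 0.345), RR gives ψ = 0.445, H_out = 18.947 kJ/mol
  T = 337.7 K: K = (3.159, 1.677, 0.291), RR gives ψ = 0.287, H_out = 11.679 kJ/mol
  T = 327.5 K: K = (2.810, 1.461, 0.266), RR gives ψ = 0.187, H_out = 7.241 kJ/mol
  T = 322.4 K: K = (2.643, 1.360, 0.253), RR gives ψ = 0.128, H_out = 4.707 kJ/mol
  T = 324.9 K: K = (2.724, 1.409, 0.259), RR gives ψ = 0.158, H_out = 5.980 kJ/mol
  T = 326.2 K: K = (2.767, 1.435, 0.263), RR gives ψ = 0.172, H_out = 6.618 kJ/mol
Linear interpolation between T = 324.9 (H_out = 5.980) and T = 326.2 (H_out = 6.618) on hF = 6.283 gives T ≈ 325.5 K, at which ψ = 0.16.

T = 325.5 K, V/F = 0.16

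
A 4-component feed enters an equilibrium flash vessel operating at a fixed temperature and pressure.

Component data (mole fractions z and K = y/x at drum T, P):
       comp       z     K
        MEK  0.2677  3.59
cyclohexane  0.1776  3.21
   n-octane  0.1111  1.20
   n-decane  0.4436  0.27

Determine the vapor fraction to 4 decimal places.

Let ψ = V/F and solve Σ zᵢ(Kᵢ−1)/(1+ψ(Kᵢ−1)) = 0.
g(0) = ΣzᵢKᵢ − 1 = 0.7842 and g(1) = 1 − Σzᵢ/Kᵢ = -0.8654, so a root lies in (0, 1).
Newton–Raphson from ψ = 0.3:
  ψ = 0.3000: g = 0.23252, g' = -1.2738 → ψ = 0.4825
  ψ = 0.4825: g = 0.01846, g' = -1.1250 → ψ = 0.4989
Converged at ψ = 0.4989.

ψ = 0.4989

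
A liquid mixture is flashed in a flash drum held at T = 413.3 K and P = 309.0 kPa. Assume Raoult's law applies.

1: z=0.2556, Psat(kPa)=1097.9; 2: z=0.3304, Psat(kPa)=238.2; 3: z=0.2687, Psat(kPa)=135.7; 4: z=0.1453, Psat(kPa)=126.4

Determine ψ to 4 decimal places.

ψ = 0.3036

Raoult's law: Kᵢ = Pᵢˢᵃᵗ/P = Pᵢˢᵃᵗ/309.0.
  K_1 = 1097.9/309.0 = 3.553074, K_2 = 238.2/309.0 = 0.770874, K_3 = 135.7/309.0 = 0.439159, K_4 = 126.4/309.0 = 0.409061
Newton–Raphson from ψ = 0.49:
  ψ = 0.4900: g = -0.12404, g' = -0.6121 → ψ = 0.2873
  ψ = 0.2873: g = 0.01232, g' = -0.7680 → ψ = 0.3034
  ψ = 0.3034: g = 0.00017, g' = -0.7472 → ψ = 0.3036
Converged at ψ = 0.3036.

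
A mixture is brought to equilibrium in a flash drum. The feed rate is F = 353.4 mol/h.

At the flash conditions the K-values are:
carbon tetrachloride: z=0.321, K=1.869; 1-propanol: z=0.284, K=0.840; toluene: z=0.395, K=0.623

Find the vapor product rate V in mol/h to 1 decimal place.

V = 114.7 mol/h

Let ψ = V/F and solve Σ zᵢ(Kᵢ−1)/(1+ψ(Kᵢ−1)) = 0.
g(0) = ΣzᵢKᵢ − 1 = 0.085 and g(1) = 1 − Σzᵢ/Kᵢ = -0.144, so a root lies in (0, 1).
Newton iteration, ψ⁰ = 0.5:
  ψ = 0.500: g = -0.0384, g' = -0.212 → ψ = 0.318
  ψ = 0.318: g = 0.0014, g' = -0.229 → ψ = 0.324
Converged at ψ = 0.324.
Then V = ψ·F = 0.3245·353.4 = 114.7 mol/h and L = F − V = 238.7 mol/h.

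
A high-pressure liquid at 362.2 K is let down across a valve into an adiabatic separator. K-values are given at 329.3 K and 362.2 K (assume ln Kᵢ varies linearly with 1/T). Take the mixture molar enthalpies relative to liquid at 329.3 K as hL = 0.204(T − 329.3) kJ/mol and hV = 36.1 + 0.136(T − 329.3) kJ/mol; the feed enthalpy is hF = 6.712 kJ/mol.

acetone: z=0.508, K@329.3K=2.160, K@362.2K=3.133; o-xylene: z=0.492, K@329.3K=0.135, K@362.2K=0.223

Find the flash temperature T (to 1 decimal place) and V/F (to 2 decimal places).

T = 330.7 K, V/F = 0.18

Adiabatic flash: solve Rachford–Rice at each trial T, then check hF = ψ·hV(T) + (1−ψ)·hL(T).
  T = 329.3 K: K = (2.160, 0.135), RR gives ψ = 0.163, H_out = 5.890 kJ/mol
  T = 362.2 K: K = (3.133, 0.223), RR gives ψ = 0.423, H_out = 21.040 kJ/mol
  T = 345.8 K: K = (2.626, 0.176), RR gives ψ = 0.314, H_out = 14.339 kJ/mol
  T = 337.6 K: K = (2.389, 0.155), RR gives ψ = 0.247, H_out = 10.458 kJ/mol
  T = 333.5 K: K = (2.274, 0.145), RR gives ψ = 0.208, H_out = 8.301 kJ/mol
  T = 331.4 K: K = (2.217, 0.140), RR gives ψ = 0.186, H_out = 7.124 kJ/mol
Linear interpolation between T = 329.3 (H_out = 5.890) and T = 331.4 (H_out = 7.124) on hF = 6.712 gives T ≈ 330.7 K, at which ψ = 0.18.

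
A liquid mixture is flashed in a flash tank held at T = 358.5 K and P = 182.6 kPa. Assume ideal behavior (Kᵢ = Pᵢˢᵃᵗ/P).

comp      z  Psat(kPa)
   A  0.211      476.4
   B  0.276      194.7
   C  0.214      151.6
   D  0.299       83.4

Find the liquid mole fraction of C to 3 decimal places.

x_C = 0.227

Raoult's law: Kᵢ = Pᵢˢᵃᵗ/P = Pᵢˢᵃᵗ/182.6.
  K_A = 476.4/182.6 = 2.60898, K_B = 194.7/182.6 = 1.06627, K_C = 151.6/182.6 = 0.83023, K_D = 83.4/182.6 = 0.45674
Rachford–Rice: g(V/F) = Σ zᵢ(Kᵢ−1)/(1+V/F(Kᵢ−1)) = 0.
Check two-phase: ΣzᵢKᵢ = 1.159 > 1 and Σzᵢ/Kᵢ = 1.252 > 1, so g(0) = 0.159 > 0 and g(1) = -0.252 < 0.
Iterate (Newton) starting at V/F = 0.5:
  V/F = 0.500: g = -0.0569, g' = -0.343 → V/F = 0.334
  V/F = 0.334: g = 0.0018, g' = -0.371 → V/F = 0.339
Converged at V/F = 0.339.
Compositions from xᵢ = zᵢ/(1+V/F(Kᵢ−1)), yᵢ = Kᵢxᵢ:
  A: x = 0.137, y = 0.356
  B: x = 0.270, y = 0.288
  C: x = 0.227, y = 0.189
  D: x = 0.366, y = 0.167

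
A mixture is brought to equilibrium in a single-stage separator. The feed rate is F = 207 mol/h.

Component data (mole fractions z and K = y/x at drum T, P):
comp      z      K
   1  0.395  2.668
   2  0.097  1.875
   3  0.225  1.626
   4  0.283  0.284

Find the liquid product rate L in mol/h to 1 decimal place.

L = 51.3 mol/h

Iterate (Newton) starting at ψ = 0.5:
  ψ = 0.500: g = 0.2099, g' = -0.766 → ψ = 0.774
  ψ = 0.774: g = -0.0216, g' = -1.006 → ψ = 0.753
  ψ = 0.753: g = -0.0004, g' = -0.966 → ψ = 0.752
Converged at ψ = 0.752.
Then V = ψ·F = 0.7522·207 = 155.7 mol/h and L = F − V = 51.3 mol/h.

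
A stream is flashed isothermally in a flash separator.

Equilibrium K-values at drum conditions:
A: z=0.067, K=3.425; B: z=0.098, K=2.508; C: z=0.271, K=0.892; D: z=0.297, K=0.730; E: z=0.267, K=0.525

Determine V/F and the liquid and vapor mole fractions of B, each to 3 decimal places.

Rachford–Rice: g(V/F) = Σ zᵢ(Kᵢ−1)/(1+V/F(Kᵢ−1)) = 0.
Check two-phase: ΣzᵢKᵢ = 1.074 > 1 and Σzᵢ/Kᵢ = 1.278 > 1, so g(0) = 0.074 > 0 and g(1) = -0.278 < 0.
Newton iteration, V/F⁰ = 0.34:
  V/F = 0.340: g = -0.0832, g' = -0.331 → V/F = 0.089
  V/F = 0.089: g = 0.0199, g' = -0.532 → V/F = 0.126
  V/F = 0.126: g = 0.0009, g' = -0.483 → V/F = 0.128
Converged at V/F = 0.128.
Compositions from xᵢ = zᵢ/(1+V/F(Kᵢ−1)), yᵢ = Kᵢxᵢ:
  A: x = 0.051, y = 0.175
  B: x = 0.082, y = 0.206
  C: x = 0.275, y = 0.245
  D: x = 0.308, y = 0.225
  E: x = 0.284, y = 0.149

V/F = 0.128, x_B = 0.082, y_B = 0.206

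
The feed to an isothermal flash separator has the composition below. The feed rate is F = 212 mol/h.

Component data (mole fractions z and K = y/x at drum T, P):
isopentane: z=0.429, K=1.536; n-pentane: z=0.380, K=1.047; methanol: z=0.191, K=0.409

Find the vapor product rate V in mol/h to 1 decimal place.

Material balance + equilibrium reduce to Σ zᵢ(Kᵢ−1)/(1+ψ(Kᵢ−1)) = 0.
Feasibility: ΣzᵢKᵢ = 1.135, Σzᵢ/Kᵢ = 1.109 — both > 1, two phases present.
Iterate (Newton) starting at ψ = 0.5:
  ψ = 0.500: g = 0.0386, g' = -0.212 → ψ = 0.682
  ψ = 0.682: g = -0.0034, g' = -0.254 → ψ = 0.669
  ψ = 0.669: g = -0.0000, g' = -0.250 → ψ = 0.668
Converged at ψ = 0.668.
Then V = ψ·F = 0.6685·212 = 141.7 mol/h and L = F − V = 70.3 mol/h.

V = 141.7 mol/h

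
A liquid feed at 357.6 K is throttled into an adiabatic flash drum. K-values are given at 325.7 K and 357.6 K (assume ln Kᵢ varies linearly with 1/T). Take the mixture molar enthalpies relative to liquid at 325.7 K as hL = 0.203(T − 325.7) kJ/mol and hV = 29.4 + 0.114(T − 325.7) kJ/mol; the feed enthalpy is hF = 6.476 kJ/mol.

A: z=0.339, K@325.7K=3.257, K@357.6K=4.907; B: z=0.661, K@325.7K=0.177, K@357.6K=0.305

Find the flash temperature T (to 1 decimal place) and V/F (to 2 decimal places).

Adiabatic flash: solve Rachford–Rice at each trial T, then check hF = ψ·hV(T) + (1−ψ)·hL(T).
  T = 325.7 K: K = (3.257, 0.177), RR gives ψ = 0.119, H_out = 3.500 kJ/mol
  T = 357.6 K: K = (4.907, 0.305), RR gives ψ = 0.319, H_out = 14.938 kJ/mol
  T = 341.6 K: K = (4.034, 0.235), RR gives ψ = 0.225, H_out = 9.533 kJ/mol
  T = 333.6 K: K = (3.631, 0.205), RR gives ψ = 0.175, H_out = 6.624 kJ/mol
  T = 329.6 K: K = (3.439, 0.190), RR gives ψ = 0.148, H_out = 5.081 kJ/mol
  T = 331.6 K: K = (3.534, 0.197), RR gives ψ = 0.162, H_out = 5.861 kJ/mol
Linear interpolation between T = 331.6 (H_out = 5.861) and T = 333.6 (H_out = 6.624) on hF = 6.476 gives T ≈ 333.2 K, at which ψ = 0.17.

T = 333.2 K, V/F = 0.17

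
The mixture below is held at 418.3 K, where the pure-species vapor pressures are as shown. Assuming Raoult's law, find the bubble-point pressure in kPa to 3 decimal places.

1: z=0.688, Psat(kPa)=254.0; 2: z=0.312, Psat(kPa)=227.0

Pbub = 245.576 kPa

At the bubble point ψ → 0, so ΣzᵢKᵢ = 1 with Kᵢ = Pᵢˢᵃᵗ/P ⇒ P = ΣzᵢPᵢˢᵃᵗ.
P = 0.688·254.0 + 0.312·227.0 = 245.576 kPa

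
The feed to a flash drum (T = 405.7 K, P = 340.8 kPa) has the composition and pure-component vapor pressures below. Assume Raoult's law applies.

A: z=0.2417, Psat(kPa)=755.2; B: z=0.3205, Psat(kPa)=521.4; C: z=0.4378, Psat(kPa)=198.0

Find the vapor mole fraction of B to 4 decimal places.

y_B = 0.3476

Raoult's law: Kᵢ = Pᵢˢᵃᵗ/P = Pᵢˢᵃᵗ/340.8.
  K_A = 755.2/340.8 = 2.215962, K_B = 521.4/340.8 = 1.529930, K_C = 198.0/340.8 = 0.580986
Newton iteration, V/F⁰ = 0.5:
  V/F = 0.5000: g = 0.08498, g' = -0.3175 → V/F = 0.7677
  V/F = 0.7677: g = 0.00230, g' = -0.3081 → V/F = 0.7751
Converged at V/F = 0.7751.
Compositions from xᵢ = zᵢ/(1+V/F(Kᵢ−1)), yᵢ = Kᵢxᵢ:
  A: x = 0.1244, y = 0.2757
  B: x = 0.2272, y = 0.3476
  C: x = 0.6484, y = 0.3767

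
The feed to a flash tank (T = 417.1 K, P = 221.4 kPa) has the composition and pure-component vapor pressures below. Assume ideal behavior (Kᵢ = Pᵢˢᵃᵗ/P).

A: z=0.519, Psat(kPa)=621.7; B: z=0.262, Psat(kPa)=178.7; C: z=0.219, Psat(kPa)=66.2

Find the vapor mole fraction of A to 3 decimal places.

y_A = 0.610

Raoult's law: Kᵢ = Pᵢˢᵃᵗ/P = Pᵢˢᵃᵗ/221.4.
  K_A = 621.7/221.4 = 2.80804, K_B = 178.7/221.4 = 0.80714, K_C = 66.2/221.4 = 0.29901
Rachford–Rice: g(β) = Σ zᵢ(Kᵢ−1)/(1+β(Kᵢ−1)) = 0.
g(0) = ΣzᵢKᵢ − 1 = 0.734 and g(1) = 1 − Σzᵢ/Kᵢ = -0.242, so a root lies in (0, 1).
Newton–Raphson from β = 0.5:
  β = 0.500: g = 0.2006, g' = -0.735 → β = 0.773
  β = 0.773: g = -0.0030, g' = -0.821 → β = 0.769
Converged at β = 0.769.
Compositions from xᵢ = zᵢ/(1+β(Kᵢ−1)), yᵢ = Kᵢxᵢ:
  A: x = 0.217, y = 0.610
  B: x = 0.308, y = 0.248
  C: x = 0.475, y = 0.142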